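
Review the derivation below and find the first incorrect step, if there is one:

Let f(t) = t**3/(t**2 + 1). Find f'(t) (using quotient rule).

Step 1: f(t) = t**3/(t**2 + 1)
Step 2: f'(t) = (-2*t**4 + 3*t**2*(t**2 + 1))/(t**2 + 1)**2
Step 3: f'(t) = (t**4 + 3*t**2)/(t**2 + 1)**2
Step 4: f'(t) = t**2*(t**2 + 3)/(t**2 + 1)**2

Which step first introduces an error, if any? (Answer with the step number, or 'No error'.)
No error

All steps in this derivation are correct.
The final answer f'(t) = t**2*(t**2 + 3)/(t**2 + 1)**2 is valid.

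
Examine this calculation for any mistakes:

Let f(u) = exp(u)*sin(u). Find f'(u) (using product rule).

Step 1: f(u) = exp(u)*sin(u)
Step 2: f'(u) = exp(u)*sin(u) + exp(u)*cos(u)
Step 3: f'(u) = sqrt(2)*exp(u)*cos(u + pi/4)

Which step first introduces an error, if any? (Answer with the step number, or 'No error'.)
Step 3

Step 3 is incorrect due to a wrong trig function.
The step shows: sqrt(2)*exp(u)*cos(u + pi/4)
The correct value should be: sqrt(2)*exp(u)*sin(u + pi/4)

Explanation: sin(u + pi/4) was incorrectly written as cos(u + pi/4): the term sqrt(2)*exp(u)*sin(u + pi/4) was incorrectly written as sqrt(2)*exp(u)*cos(u + pi/4)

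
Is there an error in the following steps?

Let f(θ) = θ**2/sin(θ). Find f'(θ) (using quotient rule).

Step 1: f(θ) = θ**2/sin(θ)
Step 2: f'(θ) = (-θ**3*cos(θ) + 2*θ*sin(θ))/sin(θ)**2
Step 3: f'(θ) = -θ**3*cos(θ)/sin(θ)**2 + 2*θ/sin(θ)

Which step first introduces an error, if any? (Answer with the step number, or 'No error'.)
Step 2

Step 2 is incorrect due to a wrong exponent.
The step shows: (-θ**3*cos(θ) + 2*θ*sin(θ))/sin(θ)**2
The correct value should be: (-θ**2*cos(θ) + 2*θ*sin(θ))/sin(θ)**2

Explanation: The exponent 2 on θ was incorrectly written as 3: the term (-θ**2*cos(θ) + 2*θ*sin(θ))/sin(θ)**2 was incorrectly written as (-θ**3*cos(θ) + 2*θ*sin(θ))/sin(θ)**2
The later steps are derived from this incorrect expression, so the error originates in Step 2.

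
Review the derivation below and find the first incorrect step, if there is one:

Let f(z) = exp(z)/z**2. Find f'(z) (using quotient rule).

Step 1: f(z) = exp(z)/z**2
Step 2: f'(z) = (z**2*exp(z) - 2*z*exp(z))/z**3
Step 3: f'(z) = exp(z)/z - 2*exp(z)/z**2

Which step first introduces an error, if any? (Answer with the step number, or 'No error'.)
Step 2

Step 2 is incorrect due to a wrong exponent.
The step shows: (z**2*exp(z) - 2*z*exp(z))/z**3
The correct value should be: (z**2*exp(z) - 2*z*exp(z))/z**4

Explanation: The exponent -4 on z was incorrectly written as -3: the term (z**2*exp(z) - 2*z*exp(z))/z**4 was incorrectly written as (z**2*exp(z) - 2*z*exp(z))/z**3
The later steps are derived from this incorrect expression, so the error originates in Step 2.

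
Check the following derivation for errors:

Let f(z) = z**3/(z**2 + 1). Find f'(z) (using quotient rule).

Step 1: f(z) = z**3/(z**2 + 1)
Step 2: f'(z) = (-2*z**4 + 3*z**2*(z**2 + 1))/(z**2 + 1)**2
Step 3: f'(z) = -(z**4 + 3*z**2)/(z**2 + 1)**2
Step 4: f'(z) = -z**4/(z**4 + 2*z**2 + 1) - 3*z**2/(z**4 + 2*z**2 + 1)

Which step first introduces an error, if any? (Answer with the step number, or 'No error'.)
Step 3

Step 3 is incorrect due to a sign flip.
The step shows: -(z**4 + 3*z**2)/(z**2 + 1)**2
The correct value should be: (z**4 + 3*z**2)/(z**2 + 1)**2

Explanation: The sign of the whole expression was flipped: the term (z**4 + 3*z**2)/(z**2 + 1)**2 was incorrectly written as -(z**4 + 3*z**2)/(z**2 + 1)**2
The later steps are derived from this incorrect expression, so the error originates in Step 3.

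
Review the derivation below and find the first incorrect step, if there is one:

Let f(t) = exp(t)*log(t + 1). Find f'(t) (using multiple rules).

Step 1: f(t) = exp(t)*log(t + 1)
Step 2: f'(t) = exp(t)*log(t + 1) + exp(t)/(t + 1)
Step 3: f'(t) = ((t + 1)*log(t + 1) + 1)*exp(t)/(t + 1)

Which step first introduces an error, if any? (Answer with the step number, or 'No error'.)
No error

All steps in this derivation are correct.
The final answer f'(t) = ((t + 1)*log(t + 1) + 1)*exp(t)/(t + 1) is valid.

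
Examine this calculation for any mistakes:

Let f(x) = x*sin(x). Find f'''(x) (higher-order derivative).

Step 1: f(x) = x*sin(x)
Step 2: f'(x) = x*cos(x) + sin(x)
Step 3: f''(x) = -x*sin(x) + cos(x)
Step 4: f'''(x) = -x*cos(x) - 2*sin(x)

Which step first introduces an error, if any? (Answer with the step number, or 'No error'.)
Step 3

Step 3 is incorrect due to a wrong coefficient.
The step shows: -x*sin(x) + cos(x)
The correct value should be: -x*sin(x) + 2*cos(x)

Explanation: The coefficient 2 was incorrectly written as 1: the term 2*cos(x) was incorrectly written as cos(x)
The later steps are derived from this incorrect expression, so the error originates in Step 3.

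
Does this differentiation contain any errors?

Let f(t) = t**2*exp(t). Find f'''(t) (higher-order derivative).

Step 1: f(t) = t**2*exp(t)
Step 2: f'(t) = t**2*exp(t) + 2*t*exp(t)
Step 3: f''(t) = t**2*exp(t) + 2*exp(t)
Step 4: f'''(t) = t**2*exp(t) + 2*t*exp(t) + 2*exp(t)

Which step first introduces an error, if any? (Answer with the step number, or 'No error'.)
Step 3

Step 3 is incorrect due to a dropped term.
The step shows: t**2*exp(t) + 2*exp(t)
The correct value should be: t**2*exp(t) + 4*t*exp(t) + 2*exp(t)

Explanation: A term was dropped: the term 4*t*exp(t) was incorrectly omitted
The later steps are derived from this incorrect expression, so the error originates in Step 3.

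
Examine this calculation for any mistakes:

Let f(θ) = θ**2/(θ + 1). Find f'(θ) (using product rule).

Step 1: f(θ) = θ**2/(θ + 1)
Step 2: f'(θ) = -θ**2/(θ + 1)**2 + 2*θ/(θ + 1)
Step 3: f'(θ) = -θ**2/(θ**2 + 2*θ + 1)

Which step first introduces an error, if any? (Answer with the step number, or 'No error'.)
Step 3

Step 3 is incorrect due to a dropped term.
The step shows: -θ**2/(θ**2 + 2*θ + 1)
The correct value should be: -θ**2/(θ**2 + 2*θ + 1) + 2*θ/(θ + 1)

Explanation: A term was dropped: the term 2*θ/(θ + 1) was incorrectly omitted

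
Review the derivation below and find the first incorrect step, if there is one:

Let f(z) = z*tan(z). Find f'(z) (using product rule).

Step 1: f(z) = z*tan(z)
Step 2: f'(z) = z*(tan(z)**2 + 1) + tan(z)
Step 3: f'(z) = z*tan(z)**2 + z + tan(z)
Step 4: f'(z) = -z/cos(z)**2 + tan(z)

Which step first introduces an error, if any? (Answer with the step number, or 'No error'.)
Step 4

Step 4 is incorrect due to a sign flip.
The step shows: -z/cos(z)**2 + tan(z)
The correct value should be: z/cos(z)**2 + tan(z)

Explanation: The sign of one term was flipped: the term z/cos(z)**2 was incorrectly written as -z/cos(z)**2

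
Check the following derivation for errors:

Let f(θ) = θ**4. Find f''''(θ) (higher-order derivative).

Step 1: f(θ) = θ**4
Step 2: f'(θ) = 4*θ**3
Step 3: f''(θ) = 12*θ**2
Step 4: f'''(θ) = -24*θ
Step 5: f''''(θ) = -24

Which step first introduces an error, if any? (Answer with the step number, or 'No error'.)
Step 4

Step 4 is incorrect due to a sign flip.
The step shows: -24*θ
The correct value should be: 24*θ

Explanation: The sign of the whole expression was flipped: the term 24*θ was incorrectly written as -24*θ
The later steps are derived from this incorrect expression, so the error originates in Step 4.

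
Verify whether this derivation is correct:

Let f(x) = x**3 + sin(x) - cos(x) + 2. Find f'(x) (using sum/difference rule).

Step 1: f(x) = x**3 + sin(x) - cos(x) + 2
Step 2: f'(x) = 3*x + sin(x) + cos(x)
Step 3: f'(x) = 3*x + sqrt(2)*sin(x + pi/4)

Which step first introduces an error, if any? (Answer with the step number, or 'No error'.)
Step 2

Step 2 is incorrect due to a wrong exponent.
The step shows: 3*x + sin(x) + cos(x)
The correct value should be: 3*x**2 + sin(x) + cos(x)

Explanation: The exponent 2 on x was incorrectly written as 1: the term 3*x**2 was incorrectly written as 3*x
The later steps are derived from this incorrect expression, so the error originates in Step 2.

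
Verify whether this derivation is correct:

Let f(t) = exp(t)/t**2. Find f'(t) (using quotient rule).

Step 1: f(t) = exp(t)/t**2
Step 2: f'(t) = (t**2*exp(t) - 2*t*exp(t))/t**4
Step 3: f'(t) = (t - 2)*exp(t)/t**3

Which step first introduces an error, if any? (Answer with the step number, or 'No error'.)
No error

All steps in this derivation are correct.
The final answer f'(t) = (t - 2)*exp(t)/t**3 is valid.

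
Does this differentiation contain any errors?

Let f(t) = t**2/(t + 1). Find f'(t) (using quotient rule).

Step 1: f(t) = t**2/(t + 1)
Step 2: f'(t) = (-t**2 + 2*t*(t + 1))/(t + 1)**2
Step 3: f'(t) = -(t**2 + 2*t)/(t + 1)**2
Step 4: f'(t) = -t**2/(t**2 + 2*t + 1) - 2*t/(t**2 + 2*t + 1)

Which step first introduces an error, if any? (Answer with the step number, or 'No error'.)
Step 3

Step 3 is incorrect due to a sign flip.
The step shows: -(t**2 + 2*t)/(t + 1)**2
The correct value should be: (t**2 + 2*t)/(t + 1)**2

Explanation: The sign of the whole expression was flipped: the term (t**2 + 2*t)/(t + 1)**2 was incorrectly written as -(t**2 + 2*t)/(t + 1)**2
The later steps are derived from this incorrect expression, so the error originates in Step 3.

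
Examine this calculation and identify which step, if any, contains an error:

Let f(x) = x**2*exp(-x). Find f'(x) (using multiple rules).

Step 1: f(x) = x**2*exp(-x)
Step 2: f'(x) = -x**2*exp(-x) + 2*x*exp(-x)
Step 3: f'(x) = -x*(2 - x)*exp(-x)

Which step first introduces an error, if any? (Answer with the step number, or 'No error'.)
Step 3

Step 3 is incorrect due to a sign flip.
The step shows: -x*(2 - x)*exp(-x)
The correct value should be: x*(2 - x)*exp(-x)

Explanation: The sign of the whole expression was flipped: the term x*(2 - x)*exp(-x) was incorrectly written as -x*(2 - x)*exp(-x)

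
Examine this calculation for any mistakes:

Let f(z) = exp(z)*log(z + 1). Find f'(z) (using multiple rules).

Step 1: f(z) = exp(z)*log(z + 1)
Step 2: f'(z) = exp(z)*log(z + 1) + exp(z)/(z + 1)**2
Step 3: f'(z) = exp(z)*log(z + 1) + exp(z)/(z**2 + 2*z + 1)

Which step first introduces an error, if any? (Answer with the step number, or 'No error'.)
Step 2

Step 2 is incorrect due to a wrong exponent.
The step shows: exp(z)*log(z + 1) + exp(z)/(z + 1)**2
The correct value should be: exp(z)*log(z + 1) + exp(z)/(z + 1)

Explanation: The exponent -1 on z + 1 was incorrectly written as -2: the term exp(z)/(z + 1) was incorrectly written as exp(z)/(z + 1)**2
The later steps are derived from this incorrect expression, so the error originates in Step 2.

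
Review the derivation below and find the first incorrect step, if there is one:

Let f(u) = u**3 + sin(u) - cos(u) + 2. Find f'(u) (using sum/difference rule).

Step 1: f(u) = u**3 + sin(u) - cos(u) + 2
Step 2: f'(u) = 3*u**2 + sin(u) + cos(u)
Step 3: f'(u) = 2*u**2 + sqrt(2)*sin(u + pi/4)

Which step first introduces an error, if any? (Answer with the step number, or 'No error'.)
Step 3

Step 3 is incorrect due to a wrong coefficient.
The step shows: 2*u**2 + sqrt(2)*sin(u + pi/4)
The correct value should be: 3*u**2 + sqrt(2)*sin(u + pi/4)

Explanation: The coefficient 3 was incorrectly written as 2: the term 3*u**2 was incorrectly written as 2*u**2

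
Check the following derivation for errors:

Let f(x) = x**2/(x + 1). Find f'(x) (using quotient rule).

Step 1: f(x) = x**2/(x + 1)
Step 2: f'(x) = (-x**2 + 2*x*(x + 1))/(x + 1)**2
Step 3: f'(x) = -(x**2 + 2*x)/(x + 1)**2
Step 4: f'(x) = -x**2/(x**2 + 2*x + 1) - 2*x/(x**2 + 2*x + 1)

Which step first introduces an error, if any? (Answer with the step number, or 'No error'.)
Step 3

Step 3 is incorrect due to a sign flip.
The step shows: -(x**2 + 2*x)/(x + 1)**2
The correct value should be: (x**2 + 2*x)/(x + 1)**2

Explanation: The sign of the whole expression was flipped: the term (x**2 + 2*x)/(x + 1)**2 was incorrectly written as -(x**2 + 2*x)/(x + 1)**2
The later steps are derived from this incorrect expression, so the error originates in Step 3.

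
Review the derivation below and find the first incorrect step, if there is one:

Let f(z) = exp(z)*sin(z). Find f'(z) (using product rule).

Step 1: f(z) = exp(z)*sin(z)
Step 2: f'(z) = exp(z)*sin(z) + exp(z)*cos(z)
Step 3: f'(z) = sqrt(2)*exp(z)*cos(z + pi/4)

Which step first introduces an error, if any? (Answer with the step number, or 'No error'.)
Step 3

Step 3 is incorrect due to a wrong trig function.
The step shows: sqrt(2)*exp(z)*cos(z + pi/4)
The correct value should be: sqrt(2)*exp(z)*sin(z + pi/4)

Explanation: sin(z + pi/4) was incorrectly written as cos(z + pi/4): the term sqrt(2)*exp(z)*sin(z + pi/4) was incorrectly written as sqrt(2)*exp(z)*cos(z + pi/4)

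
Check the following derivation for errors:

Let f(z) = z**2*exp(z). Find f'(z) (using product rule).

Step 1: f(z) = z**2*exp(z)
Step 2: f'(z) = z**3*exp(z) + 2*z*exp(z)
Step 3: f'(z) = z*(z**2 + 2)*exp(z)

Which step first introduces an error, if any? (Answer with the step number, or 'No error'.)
Step 2

Step 2 is incorrect due to a wrong exponent.
The step shows: z**3*exp(z) + 2*z*exp(z)
The correct value should be: z**2*exp(z) + 2*z*exp(z)

Explanation: The exponent 2 on z was incorrectly written as 3: the term z**2*exp(z) was incorrectly written as z**3*exp(z)
The later steps are derived from this incorrect expression, so the error originates in Step 2.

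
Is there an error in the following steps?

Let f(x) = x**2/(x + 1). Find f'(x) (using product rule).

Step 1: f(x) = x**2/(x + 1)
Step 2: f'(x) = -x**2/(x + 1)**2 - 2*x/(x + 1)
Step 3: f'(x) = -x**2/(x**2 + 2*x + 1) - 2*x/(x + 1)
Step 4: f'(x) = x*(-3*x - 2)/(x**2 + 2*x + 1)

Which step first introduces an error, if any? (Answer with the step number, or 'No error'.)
Step 2

Step 2 is incorrect due to a sign flip.
The step shows: -x**2/(x + 1)**2 - 2*x/(x + 1)
The correct value should be: -x**2/(x + 1)**2 + 2*x/(x + 1)

Explanation: The sign of one term was flipped: the term 2*x/(x + 1) was incorrectly written as -2*x/(x + 1)
The later steps are derived from this incorrect expression, so the error originates in Step 2.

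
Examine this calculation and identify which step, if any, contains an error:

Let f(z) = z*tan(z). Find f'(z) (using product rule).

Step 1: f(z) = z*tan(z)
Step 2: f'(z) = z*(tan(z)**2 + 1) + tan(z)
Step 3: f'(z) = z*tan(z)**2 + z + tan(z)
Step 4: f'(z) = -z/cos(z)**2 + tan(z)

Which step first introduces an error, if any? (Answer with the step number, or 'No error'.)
Step 4

Step 4 is incorrect due to a sign flip.
The step shows: -z/cos(z)**2 + tan(z)
The correct value should be: z/cos(z)**2 + tan(z)

Explanation: The sign of one term was flipped: the term z/cos(z)**2 was incorrectly written as -z/cos(z)**2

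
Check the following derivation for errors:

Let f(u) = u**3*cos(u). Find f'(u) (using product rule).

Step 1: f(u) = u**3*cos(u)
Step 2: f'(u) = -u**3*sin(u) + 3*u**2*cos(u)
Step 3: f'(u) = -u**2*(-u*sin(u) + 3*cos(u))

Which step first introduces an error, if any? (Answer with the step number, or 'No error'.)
Step 3

Step 3 is incorrect due to a sign flip.
The step shows: -u**2*(-u*sin(u) + 3*cos(u))
The correct value should be: u**2*(-u*sin(u) + 3*cos(u))

Explanation: The sign of the whole expression was flipped: the term u**2*(-u*sin(u) + 3*cos(u)) was incorrectly written as -u**2*(-u*sin(u) + 3*cos(u))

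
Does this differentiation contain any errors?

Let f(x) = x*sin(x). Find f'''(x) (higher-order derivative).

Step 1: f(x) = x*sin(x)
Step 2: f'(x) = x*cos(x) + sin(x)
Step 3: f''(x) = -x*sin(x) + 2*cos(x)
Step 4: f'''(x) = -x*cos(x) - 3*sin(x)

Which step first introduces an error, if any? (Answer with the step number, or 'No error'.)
No error

All steps in this derivation are correct.
The final answer f'''(x) = -x*cos(x) - 3*sin(x) is valid.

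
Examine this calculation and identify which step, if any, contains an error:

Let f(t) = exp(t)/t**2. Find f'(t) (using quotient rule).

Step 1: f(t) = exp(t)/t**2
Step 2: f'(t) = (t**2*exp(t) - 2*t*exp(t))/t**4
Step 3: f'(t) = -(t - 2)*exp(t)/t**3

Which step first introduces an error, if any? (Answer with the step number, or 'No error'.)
Step 3

Step 3 is incorrect due to a sign flip.
The step shows: -(t - 2)*exp(t)/t**3
The correct value should be: (t - 2)*exp(t)/t**3

Explanation: The sign of the whole expression was flipped: the term (t - 2)*exp(t)/t**3 was incorrectly written as -(t - 2)*exp(t)/t**3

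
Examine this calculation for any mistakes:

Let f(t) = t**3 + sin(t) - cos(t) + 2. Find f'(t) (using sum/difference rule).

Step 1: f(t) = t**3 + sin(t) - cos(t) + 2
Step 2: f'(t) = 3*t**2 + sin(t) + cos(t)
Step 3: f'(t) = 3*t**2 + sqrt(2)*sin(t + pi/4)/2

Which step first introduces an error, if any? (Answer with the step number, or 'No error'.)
Step 3

Step 3 is incorrect due to a wrong exponent.
The step shows: 3*t**2 + sqrt(2)*sin(t + pi/4)/2
The correct value should be: 3*t**2 + sqrt(2)*sin(t + pi/4)

Explanation: The exponent 1/2 on 2 was incorrectly written as -1/2: the term sqrt(2)*sin(t + pi/4) was incorrectly written as sqrt(2)*sin(t + pi/4)/2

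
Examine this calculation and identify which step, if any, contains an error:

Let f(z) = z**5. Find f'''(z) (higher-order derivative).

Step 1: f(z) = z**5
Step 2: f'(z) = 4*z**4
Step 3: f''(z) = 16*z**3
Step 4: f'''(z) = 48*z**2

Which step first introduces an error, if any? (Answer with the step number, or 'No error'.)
Step 2

Step 2 is incorrect due to a wrong coefficient.
The step shows: 4*z**4
The correct value should be: 5*z**4

Explanation: The coefficient 5 was incorrectly written as 4: the term 5*z**4 was incorrectly written as 4*z**4
The later steps are derived from this incorrect expression, so the error originates in Step 2.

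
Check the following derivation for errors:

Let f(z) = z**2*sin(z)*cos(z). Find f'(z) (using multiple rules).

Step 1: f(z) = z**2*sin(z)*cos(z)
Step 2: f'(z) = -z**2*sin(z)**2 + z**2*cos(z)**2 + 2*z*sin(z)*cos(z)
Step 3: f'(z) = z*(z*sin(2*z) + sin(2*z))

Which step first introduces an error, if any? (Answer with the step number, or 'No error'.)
Step 3

Step 3 is incorrect due to a wrong trig function.
The step shows: z*(z*sin(2*z) + sin(2*z))
The correct value should be: z*(z*cos(2*z) + sin(2*z))

Explanation: cos(2*z) was incorrectly written as sin(2*z): the term z*(z*cos(2*z) + sin(2*z)) was incorrectly written as z*(z*sin(2*z) + sin(2*z))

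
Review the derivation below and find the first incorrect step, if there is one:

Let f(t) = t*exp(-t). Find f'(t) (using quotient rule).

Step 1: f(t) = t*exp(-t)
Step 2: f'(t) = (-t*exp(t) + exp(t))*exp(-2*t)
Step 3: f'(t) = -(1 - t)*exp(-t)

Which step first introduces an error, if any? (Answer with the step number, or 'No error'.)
Step 3

Step 3 is incorrect due to a sign flip.
The step shows: -(1 - t)*exp(-t)
The correct value should be: (1 - t)*exp(-t)

Explanation: The sign of the whole expression was flipped: the term (1 - t)*exp(-t) was incorrectly written as -(1 - t)*exp(-t)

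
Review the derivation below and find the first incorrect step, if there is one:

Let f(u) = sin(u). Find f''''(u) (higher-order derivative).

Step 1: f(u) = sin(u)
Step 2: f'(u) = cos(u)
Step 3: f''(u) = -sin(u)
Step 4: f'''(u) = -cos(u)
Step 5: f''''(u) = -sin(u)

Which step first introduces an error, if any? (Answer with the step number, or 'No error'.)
Step 5

Step 5 is incorrect due to a sign flip.
The step shows: -sin(u)
The correct value should be: sin(u)

Explanation: The sign of the whole expression was flipped: the term sin(u) was incorrectly written as -sin(u)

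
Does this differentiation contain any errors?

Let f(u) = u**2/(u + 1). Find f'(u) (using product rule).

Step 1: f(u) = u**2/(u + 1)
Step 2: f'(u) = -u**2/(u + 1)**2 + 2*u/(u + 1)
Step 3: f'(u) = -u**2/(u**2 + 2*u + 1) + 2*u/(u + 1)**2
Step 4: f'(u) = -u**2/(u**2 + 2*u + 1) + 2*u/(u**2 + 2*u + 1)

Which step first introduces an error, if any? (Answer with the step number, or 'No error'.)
Step 3

Step 3 is incorrect due to a wrong exponent.
The step shows: -u**2/(u**2 + 2*u + 1) + 2*u/(u + 1)**2
The correct value should be: -u**2/(u**2 + 2*u + 1) + 2*u/(u + 1)

Explanation: The exponent -1 on u + 1 was incorrectly written as -2: the term 2*u/(u + 1) was incorrectly written as 2*u/(u + 1)**2
The later steps are derived from this incorrect expression, so the error originates in Step 3.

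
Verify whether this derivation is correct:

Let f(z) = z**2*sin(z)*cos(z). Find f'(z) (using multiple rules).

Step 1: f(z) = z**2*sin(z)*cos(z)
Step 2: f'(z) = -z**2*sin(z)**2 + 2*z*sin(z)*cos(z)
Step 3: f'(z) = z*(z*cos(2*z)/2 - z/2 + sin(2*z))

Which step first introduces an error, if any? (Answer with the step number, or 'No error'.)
Step 2

Step 2 is incorrect due to a dropped term.
The step shows: -z**2*sin(z)**2 + 2*z*sin(z)*cos(z)
The correct value should be: -z**2*sin(z)**2 + z**2*cos(z)**2 + 2*z*sin(z)*cos(z)

Explanation: A term was dropped: the term z**2*cos(z)**2 was incorrectly omitted
The later steps are derived from this incorrect expression, so the error originates in Step 2.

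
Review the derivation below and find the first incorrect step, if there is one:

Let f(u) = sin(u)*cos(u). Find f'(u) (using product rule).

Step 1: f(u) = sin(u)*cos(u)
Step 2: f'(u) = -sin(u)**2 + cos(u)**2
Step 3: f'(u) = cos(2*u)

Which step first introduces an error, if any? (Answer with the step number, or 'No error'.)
No error

All steps in this derivation are correct.
The final answer f'(u) = cos(2*u) is valid.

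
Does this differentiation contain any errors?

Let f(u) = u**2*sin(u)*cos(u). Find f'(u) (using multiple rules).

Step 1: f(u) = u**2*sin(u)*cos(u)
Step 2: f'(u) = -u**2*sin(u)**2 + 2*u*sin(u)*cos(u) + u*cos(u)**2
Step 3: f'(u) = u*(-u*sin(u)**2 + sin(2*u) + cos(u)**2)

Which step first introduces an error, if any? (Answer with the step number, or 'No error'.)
Step 2

Step 2 is incorrect due to a wrong exponent.
The step shows: -u**2*sin(u)**2 + 2*u*sin(u)*cos(u) + u*cos(u)**2
The correct value should be: -u**2*sin(u)**2 + u**2*cos(u)**2 + 2*u*sin(u)*cos(u)

Explanation: The exponent 2 on u was incorrectly written as 1: the term u**2*cos(u)**2 was incorrectly written as u*cos(u)**2
The later steps are derived from this incorrect expression, so the error originates in Step 2.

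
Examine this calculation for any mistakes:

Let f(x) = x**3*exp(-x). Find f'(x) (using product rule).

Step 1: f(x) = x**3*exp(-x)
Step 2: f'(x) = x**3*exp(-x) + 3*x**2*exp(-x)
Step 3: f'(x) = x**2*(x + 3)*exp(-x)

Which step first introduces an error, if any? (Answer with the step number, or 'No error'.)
Step 2

Step 2 is incorrect due to a sign flip.
The step shows: x**3*exp(-x) + 3*x**2*exp(-x)
The correct value should be: -x**3*exp(-x) + 3*x**2*exp(-x)

Explanation: The sign of one term was flipped: the term -x**3*exp(-x) was incorrectly written as x**3*exp(-x)
The later steps are derived from this incorrect expression, so the error originates in Step 2.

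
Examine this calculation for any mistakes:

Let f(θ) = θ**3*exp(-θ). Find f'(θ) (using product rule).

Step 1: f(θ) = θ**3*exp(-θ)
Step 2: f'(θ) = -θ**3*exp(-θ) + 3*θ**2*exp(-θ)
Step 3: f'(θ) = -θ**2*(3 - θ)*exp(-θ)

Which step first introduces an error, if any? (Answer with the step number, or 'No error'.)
Step 3

Step 3 is incorrect due to a sign flip.
The step shows: -θ**2*(3 - θ)*exp(-θ)
The correct value should be: θ**2*(3 - θ)*exp(-θ)

Explanation: The sign of the whole expression was flipped: the term θ**2*(3 - θ)*exp(-θ) was incorrectly written as -θ**2*(3 - θ)*exp(-θ)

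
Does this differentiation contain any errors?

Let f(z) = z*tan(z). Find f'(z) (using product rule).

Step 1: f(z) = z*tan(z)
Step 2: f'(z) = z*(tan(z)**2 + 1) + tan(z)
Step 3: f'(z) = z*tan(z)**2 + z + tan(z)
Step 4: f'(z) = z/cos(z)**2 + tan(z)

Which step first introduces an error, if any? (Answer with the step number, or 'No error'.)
No error

All steps in this derivation are correct.
The final answer f'(z) = z/cos(z)**2 + tan(z) is valid.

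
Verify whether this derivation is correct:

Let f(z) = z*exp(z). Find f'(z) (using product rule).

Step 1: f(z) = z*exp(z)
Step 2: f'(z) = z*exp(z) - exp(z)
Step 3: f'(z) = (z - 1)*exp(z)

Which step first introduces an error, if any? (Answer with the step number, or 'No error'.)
Step 2

Step 2 is incorrect due to a sign flip.
The step shows: z*exp(z) - exp(z)
The correct value should be: z*exp(z) + exp(z)

Explanation: The sign of one term was flipped: the term exp(z) was incorrectly written as -exp(z)
The later steps are derived from this incorrect expression, so the error originates in Step 2.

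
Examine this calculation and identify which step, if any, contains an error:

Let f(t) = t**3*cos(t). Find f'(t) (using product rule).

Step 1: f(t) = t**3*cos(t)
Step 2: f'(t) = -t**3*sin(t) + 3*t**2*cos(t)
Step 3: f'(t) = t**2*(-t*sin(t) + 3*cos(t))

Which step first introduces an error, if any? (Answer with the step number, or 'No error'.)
No error

All steps in this derivation are correct.
The final answer f'(t) = t**2*(-t*sin(t) + 3*cos(t)) is valid.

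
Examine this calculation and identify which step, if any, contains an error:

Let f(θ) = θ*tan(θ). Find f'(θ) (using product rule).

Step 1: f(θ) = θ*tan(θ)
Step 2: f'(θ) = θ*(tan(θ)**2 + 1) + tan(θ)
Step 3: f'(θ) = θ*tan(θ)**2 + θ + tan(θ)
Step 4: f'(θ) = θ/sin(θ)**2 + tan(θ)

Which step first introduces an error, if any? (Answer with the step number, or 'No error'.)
Step 4

Step 4 is incorrect due to a wrong trig function.
The step shows: θ/sin(θ)**2 + tan(θ)
The correct value should be: θ/cos(θ)**2 + tan(θ)

Explanation: cos(θ) was incorrectly written as sin(θ): the term θ/cos(θ)**2 was incorrectly written as θ/sin(θ)**2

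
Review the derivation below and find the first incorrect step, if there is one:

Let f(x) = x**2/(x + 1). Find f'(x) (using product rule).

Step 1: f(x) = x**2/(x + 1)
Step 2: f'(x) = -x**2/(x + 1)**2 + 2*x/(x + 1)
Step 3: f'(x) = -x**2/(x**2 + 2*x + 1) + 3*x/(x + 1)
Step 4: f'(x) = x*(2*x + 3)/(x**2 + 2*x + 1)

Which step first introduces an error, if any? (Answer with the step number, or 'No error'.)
Step 3

Step 3 is incorrect due to a wrong coefficient.
The step shows: -x**2/(x**2 + 2*x + 1) + 3*x/(x + 1)
The correct value should be: -x**2/(x**2 + 2*x + 1) + 2*x/(x + 1)

Explanation: The coefficient 2 was incorrectly written as 3: the term 2*x/(x + 1) was incorrectly written as 3*x/(x + 1)
The later steps are derived from this incorrect expression, so the error originates in Step 3.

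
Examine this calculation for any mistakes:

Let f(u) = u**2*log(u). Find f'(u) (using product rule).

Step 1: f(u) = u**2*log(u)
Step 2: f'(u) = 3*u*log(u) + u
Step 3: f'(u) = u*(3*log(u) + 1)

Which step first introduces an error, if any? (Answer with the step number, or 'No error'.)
Step 2

Step 2 is incorrect due to a wrong coefficient.
The step shows: 3*u*log(u) + u
The correct value should be: 2*u*log(u) + u

Explanation: The coefficient 2 was incorrectly written as 3: the term 2*u*log(u) was incorrectly written as 3*u*log(u)
The later steps are derived from this incorrect expression, so the error originates in Step 2.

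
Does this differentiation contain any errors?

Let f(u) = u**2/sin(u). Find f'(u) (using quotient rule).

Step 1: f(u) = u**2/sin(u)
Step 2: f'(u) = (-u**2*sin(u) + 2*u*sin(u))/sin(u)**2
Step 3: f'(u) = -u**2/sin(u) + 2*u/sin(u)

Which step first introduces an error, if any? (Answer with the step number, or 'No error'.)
Step 2

Step 2 is incorrect due to a wrong trig function.
The step shows: (-u**2*sin(u) + 2*u*sin(u))/sin(u)**2
The correct value should be: (-u**2*cos(u) + 2*u*sin(u))/sin(u)**2

Explanation: cos(u) was incorrectly written as sin(u): the term (-u**2*cos(u) + 2*u*sin(u))/sin(u)**2 was incorrectly written as (-u**2*sin(u) + 2*u*sin(u))/sin(u)**2
The later steps are derived from this incorrect expression, so the error originates in Step 2.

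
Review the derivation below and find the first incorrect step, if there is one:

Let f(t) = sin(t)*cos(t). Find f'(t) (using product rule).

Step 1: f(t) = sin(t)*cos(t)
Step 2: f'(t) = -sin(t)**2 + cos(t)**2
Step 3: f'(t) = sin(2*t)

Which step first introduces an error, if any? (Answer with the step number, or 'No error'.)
Step 3

Step 3 is incorrect due to a wrong trig function.
The step shows: sin(2*t)
The correct value should be: cos(2*t)

Explanation: cos(2*t) was incorrectly written as sin(2*t): the term cos(2*t) was incorrectly written as sin(2*t)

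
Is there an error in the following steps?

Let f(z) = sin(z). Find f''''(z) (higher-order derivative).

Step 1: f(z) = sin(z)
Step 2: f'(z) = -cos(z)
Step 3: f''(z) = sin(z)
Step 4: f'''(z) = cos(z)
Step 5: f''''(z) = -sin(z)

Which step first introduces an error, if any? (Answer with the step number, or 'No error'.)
Step 2

Step 2 is incorrect due to a sign flip.
The step shows: -cos(z)
The correct value should be: cos(z)

Explanation: The sign of the whole expression was flipped: the term cos(z) was incorrectly written as -cos(z)
The later steps are derived from this incorrect expression, so the error originates in Step 2.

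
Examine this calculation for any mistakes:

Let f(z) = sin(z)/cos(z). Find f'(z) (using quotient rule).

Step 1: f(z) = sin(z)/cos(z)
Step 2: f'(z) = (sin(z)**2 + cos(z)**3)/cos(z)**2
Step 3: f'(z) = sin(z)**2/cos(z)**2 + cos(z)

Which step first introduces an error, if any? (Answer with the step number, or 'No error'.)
Step 2

Step 2 is incorrect due to a wrong exponent.
The step shows: (sin(z)**2 + cos(z)**3)/cos(z)**2
The correct value should be: (sin(z)**2 + cos(z)**2)/cos(z)**2

Explanation: The exponent 2 on cos(z) was incorrectly written as 3: the term (sin(z)**2 + cos(z)**2)/cos(z)**2 was incorrectly written as (sin(z)**2 + cos(z)**3)/cos(z)**2
The later steps are derived from this incorrect expression, so the error originates in Step 2.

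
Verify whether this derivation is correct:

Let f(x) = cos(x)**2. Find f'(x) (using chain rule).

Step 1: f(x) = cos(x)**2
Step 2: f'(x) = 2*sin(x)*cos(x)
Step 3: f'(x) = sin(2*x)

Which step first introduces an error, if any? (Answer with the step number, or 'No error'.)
Step 2

Step 2 is incorrect due to a sign flip.
The step shows: 2*sin(x)*cos(x)
The correct value should be: -2*sin(x)*cos(x)

Explanation: The sign of the whole expression was flipped: the term -2*sin(x)*cos(x) was incorrectly written as 2*sin(x)*cos(x)
The later steps are derived from this incorrect expression, so the error originates in Step 2.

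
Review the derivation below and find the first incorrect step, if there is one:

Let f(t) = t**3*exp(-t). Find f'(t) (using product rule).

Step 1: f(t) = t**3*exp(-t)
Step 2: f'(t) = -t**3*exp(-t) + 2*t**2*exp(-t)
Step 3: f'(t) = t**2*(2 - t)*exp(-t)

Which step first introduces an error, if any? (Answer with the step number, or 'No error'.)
Step 2

Step 2 is incorrect due to a wrong coefficient.
The step shows: -t**3*exp(-t) + 2*t**2*exp(-t)
The correct value should be: -t**3*exp(-t) + 3*t**2*exp(-t)

Explanation: The coefficient 3 was incorrectly written as 2: the term 3*t**2*exp(-t) was incorrectly written as 2*t**2*exp(-t)
The later steps are derived from this incorrect expression, so the error originates in Step 2.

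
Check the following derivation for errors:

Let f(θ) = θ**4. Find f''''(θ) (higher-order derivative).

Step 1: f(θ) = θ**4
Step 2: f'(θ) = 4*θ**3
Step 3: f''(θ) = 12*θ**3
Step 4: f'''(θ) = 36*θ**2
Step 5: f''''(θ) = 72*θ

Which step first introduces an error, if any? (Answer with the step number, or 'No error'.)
Step 3

Step 3 is incorrect due to a wrong exponent.
The step shows: 12*θ**3
The correct value should be: 12*θ**2

Explanation: The exponent 2 on θ was incorrectly written as 3: the term 12*θ**2 was incorrectly written as 12*θ**3
The later steps are derived from this incorrect expression, so the error originates in Step 3.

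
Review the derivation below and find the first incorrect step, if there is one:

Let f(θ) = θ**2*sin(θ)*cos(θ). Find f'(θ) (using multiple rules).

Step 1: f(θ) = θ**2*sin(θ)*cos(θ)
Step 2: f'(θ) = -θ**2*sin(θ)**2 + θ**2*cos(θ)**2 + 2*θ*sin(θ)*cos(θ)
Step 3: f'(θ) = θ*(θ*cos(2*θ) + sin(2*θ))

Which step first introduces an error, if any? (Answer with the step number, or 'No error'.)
No error

All steps in this derivation are correct.
The final answer f'(θ) = θ*(θ*cos(2*θ) + sin(2*θ)) is valid.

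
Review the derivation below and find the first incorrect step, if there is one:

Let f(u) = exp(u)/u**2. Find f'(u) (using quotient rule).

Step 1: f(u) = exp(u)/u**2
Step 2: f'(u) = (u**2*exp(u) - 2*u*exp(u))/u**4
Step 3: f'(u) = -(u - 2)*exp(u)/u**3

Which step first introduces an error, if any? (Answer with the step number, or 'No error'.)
Step 3

Step 3 is incorrect due to a sign flip.
The step shows: -(u - 2)*exp(u)/u**3
The correct value should be: (u - 2)*exp(u)/u**3

Explanation: The sign of the whole expression was flipped: the term (u - 2)*exp(u)/u**3 was incorrectly written as -(u - 2)*exp(u)/u**3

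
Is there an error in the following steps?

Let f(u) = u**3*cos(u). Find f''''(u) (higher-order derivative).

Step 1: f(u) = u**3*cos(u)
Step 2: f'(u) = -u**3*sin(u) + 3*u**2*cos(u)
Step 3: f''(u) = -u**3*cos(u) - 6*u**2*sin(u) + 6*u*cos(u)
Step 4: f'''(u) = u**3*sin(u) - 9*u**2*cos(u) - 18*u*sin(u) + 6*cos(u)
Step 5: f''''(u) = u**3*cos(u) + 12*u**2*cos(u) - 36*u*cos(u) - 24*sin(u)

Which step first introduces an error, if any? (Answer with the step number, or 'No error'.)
Step 5

Step 5 is incorrect due to a wrong trig function.
The step shows: u**3*cos(u) + 12*u**2*cos(u) - 36*u*cos(u) - 24*sin(u)
The correct value should be: u**3*cos(u) + 12*u**2*sin(u) - 36*u*cos(u) - 24*sin(u)

Explanation: sin(u) was incorrectly written as cos(u): the term 12*u**2*sin(u) was incorrectly written as 12*u**2*cos(u)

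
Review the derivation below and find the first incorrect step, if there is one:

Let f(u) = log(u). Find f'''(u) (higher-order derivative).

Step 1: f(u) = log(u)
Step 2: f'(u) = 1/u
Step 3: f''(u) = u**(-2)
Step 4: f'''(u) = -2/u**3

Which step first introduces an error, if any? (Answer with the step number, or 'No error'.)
Step 3

Step 3 is incorrect due to a sign flip.
The step shows: u**(-2)
The correct value should be: -1/u**2

Explanation: The sign of the whole expression was flipped: the term -1/u**2 was incorrectly written as u**(-2)
The later steps are derived from this incorrect expression, so the error originates in Step 3.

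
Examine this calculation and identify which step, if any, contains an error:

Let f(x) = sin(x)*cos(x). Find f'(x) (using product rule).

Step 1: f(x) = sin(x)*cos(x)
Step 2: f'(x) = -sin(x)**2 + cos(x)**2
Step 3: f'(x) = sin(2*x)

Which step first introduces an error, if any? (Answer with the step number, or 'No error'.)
Step 3

Step 3 is incorrect due to a wrong trig function.
The step shows: sin(2*x)
The correct value should be: cos(2*x)

Explanation: cos(2*x) was incorrectly written as sin(2*x): the term cos(2*x) was incorrectly written as sin(2*x)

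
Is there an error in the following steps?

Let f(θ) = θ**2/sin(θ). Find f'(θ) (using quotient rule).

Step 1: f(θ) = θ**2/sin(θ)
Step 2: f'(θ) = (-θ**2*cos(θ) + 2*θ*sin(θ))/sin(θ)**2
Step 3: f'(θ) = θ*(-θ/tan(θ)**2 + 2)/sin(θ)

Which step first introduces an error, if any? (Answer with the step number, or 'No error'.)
Step 3

Step 3 is incorrect due to a wrong exponent.
The step shows: θ*(-θ/tan(θ)**2 + 2)/sin(θ)
The correct value should be: θ*(-θ/tan(θ) + 2)/sin(θ)

Explanation: The exponent -1 on tan(θ) was incorrectly written as -2: the term θ*(-θ/tan(θ) + 2)/sin(θ) was incorrectly written as θ*(-θ/tan(θ)**2 + 2)/sin(θ)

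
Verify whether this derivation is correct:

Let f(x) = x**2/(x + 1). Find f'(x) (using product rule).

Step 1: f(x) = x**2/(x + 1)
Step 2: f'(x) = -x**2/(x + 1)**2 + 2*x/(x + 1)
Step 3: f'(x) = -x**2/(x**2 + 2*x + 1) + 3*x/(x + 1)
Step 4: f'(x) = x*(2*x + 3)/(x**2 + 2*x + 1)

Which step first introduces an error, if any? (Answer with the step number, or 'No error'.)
Step 3

Step 3 is incorrect due to a wrong coefficient.
The step shows: -x**2/(x**2 + 2*x + 1) + 3*x/(x + 1)
The correct value should be: -x**2/(x**2 + 2*x + 1) + 2*x/(x + 1)

Explanation: The coefficient 2 was incorrectly written as 3: the term 2*x/(x + 1) was incorrectly written as 3*x/(x + 1)
The later steps are derived from this incorrect expression, so the error originates in Step 3.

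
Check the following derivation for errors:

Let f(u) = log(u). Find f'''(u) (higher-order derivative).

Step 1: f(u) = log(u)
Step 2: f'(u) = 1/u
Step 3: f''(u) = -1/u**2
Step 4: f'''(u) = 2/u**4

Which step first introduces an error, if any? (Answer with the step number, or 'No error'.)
Step 4

Step 4 is incorrect due to a wrong exponent.
The step shows: 2/u**4
The correct value should be: 2/u**3

Explanation: The exponent -3 on u was incorrectly written as -4: the term 2/u**3 was incorrectly written as 2/u**4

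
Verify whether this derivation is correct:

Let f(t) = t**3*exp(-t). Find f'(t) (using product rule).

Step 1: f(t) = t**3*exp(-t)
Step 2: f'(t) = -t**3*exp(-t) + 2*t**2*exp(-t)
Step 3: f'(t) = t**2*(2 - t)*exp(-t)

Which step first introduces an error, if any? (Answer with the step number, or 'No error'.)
Step 2

Step 2 is incorrect due to a wrong coefficient.
The step shows: -t**3*exp(-t) + 2*t**2*exp(-t)
The correct value should be: -t**3*exp(-t) + 3*t**2*exp(-t)

Explanation: The coefficient 3 was incorrectly written as 2: the term 3*t**2*exp(-t) was incorrectly written as 2*t**2*exp(-t)
The later steps are derived from this incorrect expression, so the error originates in Step 2.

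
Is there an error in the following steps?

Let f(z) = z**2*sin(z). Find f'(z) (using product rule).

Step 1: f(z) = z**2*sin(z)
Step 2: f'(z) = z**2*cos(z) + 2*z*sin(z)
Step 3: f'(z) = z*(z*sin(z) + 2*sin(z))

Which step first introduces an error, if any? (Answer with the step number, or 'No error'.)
Step 3

Step 3 is incorrect due to a wrong trig function.
The step shows: z*(z*sin(z) + 2*sin(z))
The correct value should be: z*(z*cos(z) + 2*sin(z))

Explanation: cos(z) was incorrectly written as sin(z): the term z*(z*cos(z) + 2*sin(z)) was incorrectly written as z*(z*sin(z) + 2*sin(z))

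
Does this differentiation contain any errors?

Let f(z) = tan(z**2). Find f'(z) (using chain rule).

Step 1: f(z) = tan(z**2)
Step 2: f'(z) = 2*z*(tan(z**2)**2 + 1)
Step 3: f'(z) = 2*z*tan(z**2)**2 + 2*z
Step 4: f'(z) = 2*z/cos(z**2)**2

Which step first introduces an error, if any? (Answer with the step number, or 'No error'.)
No error

All steps in this derivation are correct.
The final answer f'(z) = 2*z/cos(z**2)**2 is valid.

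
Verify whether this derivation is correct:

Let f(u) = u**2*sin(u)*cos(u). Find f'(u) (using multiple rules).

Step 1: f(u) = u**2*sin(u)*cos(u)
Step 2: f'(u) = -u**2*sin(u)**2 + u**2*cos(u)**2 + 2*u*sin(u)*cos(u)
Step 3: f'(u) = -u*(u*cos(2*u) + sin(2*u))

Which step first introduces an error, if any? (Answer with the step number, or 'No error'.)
Step 3

Step 3 is incorrect due to a sign flip.
The step shows: -u*(u*cos(2*u) + sin(2*u))
The correct value should be: u*(u*cos(2*u) + sin(2*u))

Explanation: The sign of the whole expression was flipped: the term u*(u*cos(2*u) + sin(2*u)) was incorrectly written as -u*(u*cos(2*u) + sin(2*u))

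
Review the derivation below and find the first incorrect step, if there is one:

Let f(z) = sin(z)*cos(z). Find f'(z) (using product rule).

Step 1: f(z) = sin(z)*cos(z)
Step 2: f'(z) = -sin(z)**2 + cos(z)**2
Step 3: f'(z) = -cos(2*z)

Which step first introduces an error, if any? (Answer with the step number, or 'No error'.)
Step 3

Step 3 is incorrect due to a sign flip.
The step shows: -cos(2*z)
The correct value should be: cos(2*z)

Explanation: The sign of the whole expression was flipped: the term cos(2*z) was incorrectly written as -cos(2*z)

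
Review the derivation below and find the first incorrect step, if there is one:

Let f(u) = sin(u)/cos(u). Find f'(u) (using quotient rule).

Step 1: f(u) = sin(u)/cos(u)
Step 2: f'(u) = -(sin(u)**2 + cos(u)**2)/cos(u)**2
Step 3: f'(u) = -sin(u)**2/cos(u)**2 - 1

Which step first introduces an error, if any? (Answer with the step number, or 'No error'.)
Step 2

Step 2 is incorrect due to a sign flip.
The step shows: -(sin(u)**2 + cos(u)**2)/cos(u)**2
The correct value should be: (sin(u)**2 + cos(u)**2)/cos(u)**2

Explanation: The sign of the whole expression was flipped: the term (sin(u)**2 + cos(u)**2)/cos(u)**2 was incorrectly written as -(sin(u)**2 + cos(u)**2)/cos(u)**2
The later steps are derived from this incorrect expression, so the error originates in Step 2.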